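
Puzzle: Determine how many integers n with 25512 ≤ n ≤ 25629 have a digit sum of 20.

11

The integers in [25512, 25629] that have a digit sum of 20: 25517, 25526, 25535, 25544, 25553, 25562, …, 25616, 25625.
11 qualify.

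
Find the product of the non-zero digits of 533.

45

5×3×3 = 45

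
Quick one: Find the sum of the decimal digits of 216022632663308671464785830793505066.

150

2+1+6+0+2+2+6+3+2+6+6+3+3+0+8+6+7+1+4+6+4+7+8+5+8+3+0+7+9+3+5+0+5+0+6+6 = 150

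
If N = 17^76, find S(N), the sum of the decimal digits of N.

424

17^76 = 3266765984047762476113020857636095423501569427358254713188473809448582822334363925830408857281
Sum of its 94 digits: 424.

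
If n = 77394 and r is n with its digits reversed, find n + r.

Reverse of 77394 is 49377.
77394 + 49377 = 126771

126771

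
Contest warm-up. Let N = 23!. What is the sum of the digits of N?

99

23! = 25852016738884976640000
Sum of its 23 digits: 99.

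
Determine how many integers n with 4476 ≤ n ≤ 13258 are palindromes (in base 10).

The integers in [4476, 13258] that are palindromes (in base 10): 4554, 4664, 4774, 4884, 4994, 5005, …, 13131, 13231.
88 qualify.

88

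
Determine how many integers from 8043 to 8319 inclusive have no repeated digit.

The integers in [8043, 8319] that have no repeated digit: 8043, 8045, 8046, 8047, 8049, 8051, …, 8317, 8319.
159 qualify.

159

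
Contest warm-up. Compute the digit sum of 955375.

9+5+5+3+7+5 = 34

34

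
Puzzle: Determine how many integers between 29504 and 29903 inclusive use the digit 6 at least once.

The integers in [29504, 29903] that use the digit 6 at least once: 29506, 29516, 29526, 29536, 29546, 29556, …, 29886, 29896.
157 qualify.

157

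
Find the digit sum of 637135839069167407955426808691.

148

6+3+7+1+3+5+8+3+9+0+6+9+1+6+7+4+0+7+9+5+5+4+2+6+8+0+8+6+9+1 = 148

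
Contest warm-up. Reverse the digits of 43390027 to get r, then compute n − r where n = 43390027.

Reverse of 43390027 is 72009334.
43390027 − 72009334 = -28619307

-28619307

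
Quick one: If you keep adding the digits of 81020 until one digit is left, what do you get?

8+1+0+2+0 = 11
1+1 = 2

2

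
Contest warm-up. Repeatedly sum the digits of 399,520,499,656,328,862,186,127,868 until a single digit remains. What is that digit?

3+9+9+5+2+0+4+9+9+6+5+6+3+2+8+8+6+2+1+8+6+1+2+7+8+6+8 = 143
1+4+3 = 8

8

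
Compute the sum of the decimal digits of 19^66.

415

19^66 = 2498835475335488615165941356210895586368381374221567418772496080399497448506732376681
Sum of its 85 digits: 415.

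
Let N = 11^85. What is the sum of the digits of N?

407

11^85 = 32989690295920386835890134305346271024600891770176817346352641662914097799127234258677851
Sum of its 89 digits: 407.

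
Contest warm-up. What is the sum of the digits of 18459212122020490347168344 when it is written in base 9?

18459212122020490347168344 in base 9 is 276366072361213310656073622.
Digit sum: 2+7+6+3+6+6+0+7+2+3+6+1+2+1+3+3+1+0+6+5+6+0+7+3+6+2+2 = 96.

96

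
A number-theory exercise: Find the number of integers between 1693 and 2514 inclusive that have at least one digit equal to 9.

241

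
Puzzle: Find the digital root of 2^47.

5

The digital root of n equals n mod 9 (or 9 when 9 | n), so we need 2^47 mod 9.
2^47 ≡ 5 (mod 9), so the digital root is 5.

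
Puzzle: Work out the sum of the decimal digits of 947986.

43

9+4+7+9+8+6 = 43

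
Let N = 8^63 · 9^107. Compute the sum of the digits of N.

675

8^63 · 9^107 = 996822174761225041583254980426102382720123308779012183644805700534764723405769127693511939077403141064765378505777569346401585770006446288510855796713511190528
Sum of its 159 digits: 675.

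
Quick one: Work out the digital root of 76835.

2

7+6+8+3+5 = 29
2+9 = 11
1+1 = 2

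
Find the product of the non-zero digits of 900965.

9×9×6×5 = 2430

2430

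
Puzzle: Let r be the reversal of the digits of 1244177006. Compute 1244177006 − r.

Reverse of 1244177006 is 6007714421.
1244177006 − 6007714421 = -4763537415

-4763537415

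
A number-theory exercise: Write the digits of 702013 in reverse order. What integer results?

310207

Reversing 702013 gives 310207.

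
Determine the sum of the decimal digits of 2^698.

940

2^698 = 1315033975387093376810247470720032166387584950705793464874570225767183038574270205528416634069397112806745742214044554428254858062545950965781953692662970212488805917782111149547915939471080679317823312933945344
Sum of its 211 digits: 940.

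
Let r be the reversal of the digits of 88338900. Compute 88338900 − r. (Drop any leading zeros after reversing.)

87355512

Reverse of 88338900 is 983388.
88338900 − 983388 = 87355512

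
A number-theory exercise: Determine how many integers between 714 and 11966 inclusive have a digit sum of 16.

The integers in [714, 11966] that have a digit sum of 16: 718, 727, 736, 745, 754, 763, …, 11941, 11950.
738 qualify.

738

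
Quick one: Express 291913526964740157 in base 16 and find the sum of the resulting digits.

291913526964740157 in base 16 is 40D15CE5FDD603D.
Digit sum: 4+0+13+1+5+12+14+5+15+13+13+6+0+3+13 = 117.

117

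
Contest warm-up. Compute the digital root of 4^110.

7

The digital root of n equals n mod 9 (or 9 when 9 | n), so we need 4^110 mod 9.
4^110 ≡ 7 (mod 9), so the digital root is 7.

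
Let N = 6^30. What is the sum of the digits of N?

6^30 = 221073919720733357899776
Sum of its 24 digits: 117.

117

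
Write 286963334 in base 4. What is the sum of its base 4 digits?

20

286963334 in base 4 is 101012223122012.
Digit sum: 1+0+1+0+1+2+2+2+3+1+2+2+0+1+2 = 20.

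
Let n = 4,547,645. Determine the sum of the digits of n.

35

4+5+4+7+6+4+5 = 35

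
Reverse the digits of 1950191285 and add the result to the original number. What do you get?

Reverse of 1950191285 is 5821910591.
1950191285 + 5821910591 = 7772101876

7772101876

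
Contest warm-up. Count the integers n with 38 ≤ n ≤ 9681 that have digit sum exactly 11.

The integers in [38, 9681] that have digit sum exactly 11: 38, 47, 56, 65, 74, 83, …, 9110, 9200.
347 qualify.

347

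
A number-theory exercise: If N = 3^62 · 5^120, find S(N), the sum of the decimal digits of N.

3^62 · 5^120 = 287024066365421446027425021394798918928334131256070669543238879588463127214004178000550382421351969242095947265625
Sum of its 114 digits: 477.

477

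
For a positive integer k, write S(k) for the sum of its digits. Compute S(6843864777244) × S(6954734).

2660

S(6843864777244) = 6+8+4+3+8+6+4+7+7+7+2+4+4 = 70.
S(6954734) = 6+9+5+4+7+3+4 = 38.
70 · 38 = 2660.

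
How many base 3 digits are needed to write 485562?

12

485562 in base 3 is 220200001210, which has 12 digits.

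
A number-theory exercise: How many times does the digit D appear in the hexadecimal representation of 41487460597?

1

41487460597 in base 16 is 9A8D868F5.
The digit D appears 1 time.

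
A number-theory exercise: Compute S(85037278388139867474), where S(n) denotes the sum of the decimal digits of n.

108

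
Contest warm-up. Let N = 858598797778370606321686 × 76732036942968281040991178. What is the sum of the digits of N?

203

858598797778370606321686 × 76732036942968281040991178 = 65882034670318085830549163507103174515466156086108
Sum of its 50 digits: 203.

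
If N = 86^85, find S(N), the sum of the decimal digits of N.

716

86^85 = 270625275430358253547712361107696252780256646286022562902162012902610388866046681247461446803598052871020618864831967222076031755696912062629049718695985638304382976
Sum of its 165 digits: 716.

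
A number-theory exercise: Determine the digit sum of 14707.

19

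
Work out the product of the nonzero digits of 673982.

6×7×3×9×8×2 = 18144

18144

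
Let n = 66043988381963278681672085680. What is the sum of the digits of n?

6+6+0+4+3+9+8+8+3+8+1+9+6+3+2+7+8+6+8+1+6+7+2+0+8+5+6+8+0 = 148

148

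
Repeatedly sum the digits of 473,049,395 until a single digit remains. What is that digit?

4+7+3+0+4+9+3+9+5 = 44
4+4 = 8

8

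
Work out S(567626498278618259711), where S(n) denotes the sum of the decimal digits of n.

110

5+6+7+6+2+6+4+9+8+2+7+8+6+1+8+2+5+9+7+1+1 = 110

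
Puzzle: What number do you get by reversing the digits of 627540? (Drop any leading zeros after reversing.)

45726

Reversing 627540 gives 45726.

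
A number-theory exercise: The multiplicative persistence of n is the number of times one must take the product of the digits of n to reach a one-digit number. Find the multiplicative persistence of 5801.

5801 → 0 (1 step)

1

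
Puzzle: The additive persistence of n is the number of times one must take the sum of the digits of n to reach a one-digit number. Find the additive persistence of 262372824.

262372824 → 36 → 9 (2 steps)

2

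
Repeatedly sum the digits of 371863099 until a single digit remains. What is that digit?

1

3+7+1+8+6+3+0+9+9 = 46
4+6 = 10
1+0 = 1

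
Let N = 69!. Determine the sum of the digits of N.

351

69! = 171122452428141311372468338881272839092270544893520369393648040923257279754140647424000000000000000
Sum of its 99 digits: 351.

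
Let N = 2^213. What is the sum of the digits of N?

2^213 = 13164036458569648337239753460458804039861886925068638906788872192
Sum of its 65 digits: 323.

323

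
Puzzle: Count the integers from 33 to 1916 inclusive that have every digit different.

1163

The integers in [33, 1916] that have every digit different: 34, 35, 36, 37, 38, 39, …, 1907, 1908.
1163 qualify.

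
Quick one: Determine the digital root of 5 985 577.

5+9+8+5+5+7+7 = 46
4+6 = 10
1+0 = 1
(Equivalently, 5 985 577 mod 9 = 1.)

1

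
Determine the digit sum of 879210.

8+7+9+2+1+0 = 27

27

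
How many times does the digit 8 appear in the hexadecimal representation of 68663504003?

1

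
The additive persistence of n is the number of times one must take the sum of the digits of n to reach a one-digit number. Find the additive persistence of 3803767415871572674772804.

3

3803767415871572674772804 → 119 → 11 → 2 (3 steps)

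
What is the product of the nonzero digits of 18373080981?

1×8×3×7×3×8×9×8×1 = 290304

290304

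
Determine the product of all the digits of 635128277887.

63221760

6×3×5×1×2×8×2×7×7×8×8×7 = 63221760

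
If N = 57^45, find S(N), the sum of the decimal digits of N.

360

57^45 = 10336380909072984040478934731183442668440297718142506219164825973278827978612057
Sum of its 80 digits: 360.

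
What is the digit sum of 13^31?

184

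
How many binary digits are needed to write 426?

9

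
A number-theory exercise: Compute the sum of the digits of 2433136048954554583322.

2+4+3+3+1+3+6+0+4+8+9+5+4+5+5+4+5+8+3+3+2+2 = 89

89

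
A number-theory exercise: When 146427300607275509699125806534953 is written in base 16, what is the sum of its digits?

146427300607275509699125806534953 in base 16 is 7382C2035F7CE77D77759D29129.
Digit sum: 7+3+8+2+12+2+0+3+5+15+7+12+14+7+7+13+7+7+7+5+9+13+2+9+1+2+9 = 188.

188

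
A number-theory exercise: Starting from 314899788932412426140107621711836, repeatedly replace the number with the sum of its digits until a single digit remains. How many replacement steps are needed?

3

314899788932412426140107621711836 → 138 → 12 → 3 (3 steps)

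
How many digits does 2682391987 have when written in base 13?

2682391987 in base 13 is 33995CCC2, which has 9 digits.

9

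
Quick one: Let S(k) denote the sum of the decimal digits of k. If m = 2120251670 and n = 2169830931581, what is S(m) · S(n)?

S(2120251670) = 2+1+2+0+2+5+1+6+7+0 = 26.
S(2169830931581) = 2+1+6+9+8+3+0+9+3+1+5+8+1 = 56.
26 · 56 = 1456.

1456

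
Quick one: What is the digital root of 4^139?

4

The digital root of n equals n mod 9 (or 9 when 9 | n), so we need 4^139 mod 9.
4^139 ≡ 4 (mod 9), so the digital root is 4.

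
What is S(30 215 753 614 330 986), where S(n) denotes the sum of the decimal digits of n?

3+0+2+1+5+7+5+3+6+1+4+3+3+0+9+8+6 = 66

66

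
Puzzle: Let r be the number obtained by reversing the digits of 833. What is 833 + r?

1171

Reverse of 833 is 338.
833 + 338 = 1171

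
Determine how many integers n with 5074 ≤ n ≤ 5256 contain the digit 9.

36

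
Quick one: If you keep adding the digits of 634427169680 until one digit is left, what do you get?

2

6+3+4+4+2+7+1+6+9+6+8+0 = 56
5+6 = 11
1+1 = 2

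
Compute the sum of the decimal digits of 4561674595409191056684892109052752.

4+5+6+1+6+7+4+5+9+5+4+0+9+1+9+1+0+5+6+6+8+4+8+9+2+1+0+9+0+5+2+7+5+2 = 155

155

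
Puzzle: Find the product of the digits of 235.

30

2×3×5 = 30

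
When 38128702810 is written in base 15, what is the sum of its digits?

72

38128702810 in base 15 is ED259865A.
Digit sum: 14+13+2+5+9+8+6+5+10 = 72.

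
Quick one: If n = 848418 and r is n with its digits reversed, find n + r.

1663266

Reverse of 848418 is 814848.
848418 + 814848 = 1663266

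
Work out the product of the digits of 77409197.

0

7×7×4×0×9×1×9×7 = 0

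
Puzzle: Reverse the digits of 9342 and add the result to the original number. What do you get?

11781

Reverse of 9342 is 2439.
9342 + 2439 = 11781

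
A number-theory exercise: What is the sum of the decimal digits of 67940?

26

6+7+9+4+0 = 26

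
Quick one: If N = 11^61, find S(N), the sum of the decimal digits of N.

299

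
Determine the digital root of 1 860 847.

7

1+8+6+0+8+4+7 = 34
3+4 = 7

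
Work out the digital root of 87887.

2

8+7+8+8+7 = 38
3+8 = 11
1+1 = 2
(Equivalently, 87887 mod 9 = 2.)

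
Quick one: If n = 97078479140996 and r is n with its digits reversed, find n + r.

Reverse of 97078479140996 is 69904197487079.
97078479140996 + 69904197487079 = 166982676628075

166982676628075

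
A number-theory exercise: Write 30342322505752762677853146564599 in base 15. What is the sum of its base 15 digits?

193

30342322505752762677853146564599 in base 15 is 80266DEC6C59940809246C26AEE.
Digit sum: 8+0+2+6+6+13+14+12+6+12+5+9+9+4+0+8+0+9+2+4+6+12+2+6+10+14+14 = 193.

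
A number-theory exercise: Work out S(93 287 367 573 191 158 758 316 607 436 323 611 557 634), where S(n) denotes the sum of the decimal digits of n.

187

9+3+2+8+7+3+6+7+5+7+3+1+9+1+1+5+8+7+5+8+3+1+6+6+0+7+4+3+6+3+2+3+6+1+1+5+5+7+6+3+4 = 187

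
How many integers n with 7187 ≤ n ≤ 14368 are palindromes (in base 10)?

The integers in [7187, 14368] that are palindromes (in base 10): 7227, 7337, 7447, 7557, 7667, 7777, …, 14241, 14341.
72 qualify.

72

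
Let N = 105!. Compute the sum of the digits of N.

648

105! = 1081396758240290900504101305800329649720646107774902579144176636573226531909905153326984536526808240339776398934872029657993872907813436816097280000000000000000000000000
Sum of its 169 digits: 648.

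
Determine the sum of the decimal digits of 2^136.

178

2^136 = 87112285931760246646623899502532662132736
Sum of its 41 digits: 178.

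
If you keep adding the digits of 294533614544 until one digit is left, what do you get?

2+9+4+5+3+3+6+1+4+5+4+4 = 50
5+0 = 5

5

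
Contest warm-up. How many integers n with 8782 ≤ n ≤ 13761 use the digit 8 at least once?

The integers in [8782, 13761] that use the digit 8 at least once: 8782, 8783, 8784, 8785, 8786, 8787, …, 13748, 13758.
1441 qualify.

1441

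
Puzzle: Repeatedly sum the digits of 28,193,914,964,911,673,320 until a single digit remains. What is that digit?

7

2+8+1+9+3+9+1+4+9+6+4+9+1+1+6+7+3+3+2+0 = 88
8+8 = 16
1+6 = 7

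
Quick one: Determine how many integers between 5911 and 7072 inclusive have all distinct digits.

The integers in [5911, 7072] that have all distinct digits: 5912, 5913, 5914, 5916, 5917, 5918, …, 7068, 7069.
594 qualify.

594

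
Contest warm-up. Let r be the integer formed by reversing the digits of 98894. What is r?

49889

Reversing 98894 gives 49889.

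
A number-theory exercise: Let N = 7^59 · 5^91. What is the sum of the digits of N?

7^59 · 5^91 = 293126279266832154300633164818208298709321195584287449646638205211655252117874947970221910509280860424041748046875
Sum of its 114 digits: 488.

488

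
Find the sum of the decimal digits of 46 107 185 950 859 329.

4+6+1+0+7+1+8+5+9+5+0+8+5+9+3+2+9 = 82

82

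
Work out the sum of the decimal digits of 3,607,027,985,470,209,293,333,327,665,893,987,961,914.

195

3+6+0+7+0+2+7+9+8+5+4+7+0+2+0+9+2+9+3+3+3+3+3+2+7+6+6+5+8+9+3+9+8+7+9+6+1+9+1+4 = 195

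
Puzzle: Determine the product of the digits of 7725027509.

7×7×2×5×0×2×7×5×0×9 = 0

0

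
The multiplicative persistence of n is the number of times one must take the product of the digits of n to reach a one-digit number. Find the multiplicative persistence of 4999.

3

4999 → 2916 → 108 → 0 (3 steps)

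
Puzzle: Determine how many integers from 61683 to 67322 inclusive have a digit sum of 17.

208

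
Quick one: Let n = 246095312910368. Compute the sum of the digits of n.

59

2+4+6+0+9+5+3+1+2+9+1+0+3+6+8 = 59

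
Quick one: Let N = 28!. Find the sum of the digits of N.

28! = 304888344611713860501504000000
Sum of its 30 digits: 90.

90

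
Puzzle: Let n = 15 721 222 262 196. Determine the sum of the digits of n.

1+5+7+2+1+2+2+2+2+6+2+1+9+6 = 48

48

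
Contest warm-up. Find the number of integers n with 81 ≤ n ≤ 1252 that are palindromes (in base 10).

The integers in [81, 1252] that are palindromes (in base 10): 88, 99, 101, 111, 121, 131, …, 1111, 1221.
95 qualify.

95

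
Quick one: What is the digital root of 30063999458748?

3+0+0+6+3+9+9+9+4+5+8+7+4+8 = 75
7+5 = 12
1+2 = 3

3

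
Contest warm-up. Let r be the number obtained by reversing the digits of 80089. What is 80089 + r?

Reverse of 80089 is 98008.
80089 + 98008 = 178097

178097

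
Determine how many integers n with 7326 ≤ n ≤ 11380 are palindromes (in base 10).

The integers in [7326, 11380] that are palindromes (in base 10): 7337, 7447, 7557, 7667, 7777, 7887, …, 11211, 11311.
41 qualify.

41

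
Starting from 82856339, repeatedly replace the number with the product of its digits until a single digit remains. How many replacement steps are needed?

82856339 → 311040 → 0 (2 steps)

2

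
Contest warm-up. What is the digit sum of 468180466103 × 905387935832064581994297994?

197

468180466103 × 905387935832064581994297994 = 423884945801889051130888296119197897382
Sum of its 39 digits: 197.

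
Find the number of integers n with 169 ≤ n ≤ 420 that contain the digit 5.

43

The integers in [169, 420] that contain the digit 5: 175, 185, 195, 205, 215, 225, …, 405, 415.
43 qualify.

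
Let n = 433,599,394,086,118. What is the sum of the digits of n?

4+3+3+5+9+9+3+9+4+0+8+6+1+1+8 = 73

73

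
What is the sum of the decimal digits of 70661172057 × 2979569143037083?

70661172057 × 2979569143037083 = 210539847871871365394389731
Sum of its 27 digits: 132.

132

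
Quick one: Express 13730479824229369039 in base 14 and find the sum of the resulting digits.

13730479824229369039 in base 14 is 643901D74C489CC7D.
Digit sum: 6+4+3+9+0+1+13+7+4+12+4+8+9+12+12+7+13 = 124.

124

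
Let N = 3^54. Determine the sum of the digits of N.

108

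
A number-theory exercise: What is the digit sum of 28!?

90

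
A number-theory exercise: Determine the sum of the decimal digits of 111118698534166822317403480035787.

133

1+1+1+1+1+8+6+9+8+5+3+4+1+6+6+8+2+2+3+1+7+4+0+3+4+8+0+0+3+5+7+8+7 = 133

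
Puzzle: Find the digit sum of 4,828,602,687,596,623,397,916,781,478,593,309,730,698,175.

4+8+2+8+6+0+2+6+8+7+5+9+6+6+2+3+3+9+7+9+1+6+7+8+1+4+7+8+5+9+3+3+0+9+7+3+0+6+9+8+1+7+5 = 227

227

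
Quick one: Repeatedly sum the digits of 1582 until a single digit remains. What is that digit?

7

1+5+8+2 = 16
1+6 = 7
(Equivalently, 1582 mod 9 = 7.)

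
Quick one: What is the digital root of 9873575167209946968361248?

9

9+8+7+3+5+7+5+1+6+7+2+0+9+9+4+6+9+6+8+3+6+1+2+4+8 = 135
1+3+5 = 9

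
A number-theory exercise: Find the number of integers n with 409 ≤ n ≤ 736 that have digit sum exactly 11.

24

The integers in [409, 736] that have digit sum exactly 11: 416, 425, 434, 443, 452, 461, …, 722, 731.
24 qualify.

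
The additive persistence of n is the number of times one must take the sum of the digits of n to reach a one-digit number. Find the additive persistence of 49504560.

2

49504560 → 33 → 6 (2 steps)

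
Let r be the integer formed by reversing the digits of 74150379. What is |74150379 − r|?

23154768

Reverse of 74150379 is 97305147.
|74150379 − 97305147| = 23154768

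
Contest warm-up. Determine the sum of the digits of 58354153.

34

5+8+3+5+4+1+5+3 = 34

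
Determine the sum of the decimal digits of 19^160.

19^160 = 3986356659537090126650719323733600114910507086983688582259902701249190699229421168777053936446329694022912798484074085852619335644853714823871346164737896385726476519803647927298744105729376465805480924801
Sum of its 205 digits: 964.

964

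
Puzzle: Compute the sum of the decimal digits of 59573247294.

5+9+5+7+3+2+4+7+2+9+4 = 57

57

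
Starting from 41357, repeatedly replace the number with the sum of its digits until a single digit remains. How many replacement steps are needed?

2

41357 → 20 → 2 (2 steps)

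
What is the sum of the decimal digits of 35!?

35! = 10333147966386144929666651337523200000000
Sum of its 41 digits: 144.

144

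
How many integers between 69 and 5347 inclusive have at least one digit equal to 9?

The integers in [69, 5347] that have at least one digit equal to 9: 69, 79, 89, 90, 91, 92, …, 5329, 5339.
1410 qualify.

1410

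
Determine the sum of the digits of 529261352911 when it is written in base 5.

35

529261352911 in base 5 is 32132411401243121.
Digit sum: 3+2+1+3+2+4+1+1+4+0+1+2+4+3+1+2+1 = 35.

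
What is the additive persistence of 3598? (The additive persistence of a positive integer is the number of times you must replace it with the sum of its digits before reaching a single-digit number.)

3598 → 25 → 7 (2 steps)

2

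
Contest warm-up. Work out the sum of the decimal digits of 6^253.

6^253 = 74518884825905377370656314414709741041559784631186038980883304228075359549295763016886746801829014437475330540615108264055881718362087244966435206340941069914948992775948062527363947509284094345216
Sum of its 197 digits: 900.

900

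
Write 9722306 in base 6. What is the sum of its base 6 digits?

9722306 in base 6 is 544214402.
Digit sum: 5+4+4+2+1+4+4+0+2 = 26.

26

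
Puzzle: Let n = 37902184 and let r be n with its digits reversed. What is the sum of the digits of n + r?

32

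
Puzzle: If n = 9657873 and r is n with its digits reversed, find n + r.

13445442

Reverse of 9657873 is 3787569.
9657873 + 3787569 = 13445442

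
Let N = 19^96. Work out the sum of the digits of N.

514

19^96 = 575898160682100232836281104757191024769944517268203419236599427061651467503917683818033285217971123197113409626034423582081
Sum of its 123 digits: 514.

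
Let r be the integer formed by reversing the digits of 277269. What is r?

962772

Reversing 277269 gives 962772.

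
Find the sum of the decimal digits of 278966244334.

58

2+7+8+9+6+6+2+4+4+3+3+4 = 58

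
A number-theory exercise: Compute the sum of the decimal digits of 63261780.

6+3+2+6+1+7+8+0 = 33

33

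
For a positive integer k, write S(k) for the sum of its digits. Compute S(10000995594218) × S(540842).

S(10000995594218) = 1+0+0+0+0+9+9+5+5+9+4+2+1+8 = 53.
S(540842) = 5+4+0+8+4+2 = 23.
53 · 23 = 1219.

1219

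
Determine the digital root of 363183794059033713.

3+6+3+1+8+3+7+9+4+0+5+9+0+3+3+7+1+3 = 75
7+5 = 12
1+2 = 3
(Equivalently, 363183794059033713 mod 9 = 3.)

3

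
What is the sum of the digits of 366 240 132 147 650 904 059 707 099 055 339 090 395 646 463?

3+6+6+2+4+0+1+3+2+1+4+7+6+5+0+9+0+4+0+5+9+7+0+7+0+9+9+0+5+5+3+3+9+0+9+0+3+9+5+6+4+6+4+6+3 = 189

189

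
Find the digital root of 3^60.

The digital root of n equals n mod 9 (or 9 when 9 | n), so we need 3^60 mod 9.
3^60 ≡ 0 (mod 9), so the digital root is 9.

9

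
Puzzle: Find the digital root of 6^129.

The digital root of n equals n mod 9 (or 9 when 9 | n), so we need 6^129 mod 9.
6^129 ≡ 0 (mod 9), so the digital root is 9.

9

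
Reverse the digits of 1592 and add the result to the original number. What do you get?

4543

Reverse of 1592 is 2951.
1592 + 2951 = 4543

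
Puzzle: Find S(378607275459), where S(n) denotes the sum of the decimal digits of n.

3+7+8+6+0+7+2+7+5+4+5+9 = 63

63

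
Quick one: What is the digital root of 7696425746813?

7+6+9+6+4+2+5+7+4+6+8+1+3 = 68
6+8 = 14
1+4 = 5

5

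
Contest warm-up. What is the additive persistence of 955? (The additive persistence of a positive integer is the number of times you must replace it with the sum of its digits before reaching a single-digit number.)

955 → 19 → 10 → 1 (3 steps)

3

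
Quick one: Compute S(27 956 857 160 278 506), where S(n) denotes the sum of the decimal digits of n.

84

2+7+9+5+6+8+5+7+1+6+0+2+7+8+5+0+6 = 84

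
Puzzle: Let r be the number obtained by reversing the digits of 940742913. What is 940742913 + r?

1259989962

Reverse of 940742913 is 319247049.
940742913 + 319247049 = 1259989962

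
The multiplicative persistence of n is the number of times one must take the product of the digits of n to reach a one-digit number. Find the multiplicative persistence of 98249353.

2

98249353 → 233280 → 0 (2 steps)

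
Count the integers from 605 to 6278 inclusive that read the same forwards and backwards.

93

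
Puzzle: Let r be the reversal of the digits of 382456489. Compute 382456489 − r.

Reverse of 382456489 is 984654283.
382456489 − 984654283 = -602197794

-602197794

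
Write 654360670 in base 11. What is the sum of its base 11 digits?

40

654360670 in base 11 is 306407947.
Digit sum: 3+0+6+4+0+7+9+4+7 = 40.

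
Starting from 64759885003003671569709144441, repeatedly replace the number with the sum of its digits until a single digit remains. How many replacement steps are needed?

2

64759885003003671569709144441 → 126 → 9 (2 steps)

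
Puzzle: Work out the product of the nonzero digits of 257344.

3360

2×5×7×3×4×4 = 3360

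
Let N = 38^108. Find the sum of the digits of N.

38^108 = 413645624356420059463866459672196975643034069096081589076087943932979066989684559100626282532275133232088126026467796204026097790725376867837762578134160234594633563242496
Sum of its 171 digits: 793.

793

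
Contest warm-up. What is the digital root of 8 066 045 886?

6

8+0+6+6+0+4+5+8+8+6 = 51
5+1 = 6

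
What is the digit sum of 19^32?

199

19^32 = 83198449060887472631428936505541918917761
Sum of its 41 digits: 199.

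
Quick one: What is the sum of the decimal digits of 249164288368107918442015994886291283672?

2+4+9+1+6+4+2+8+8+3+6+8+1+0+7+9+1+8+4+4+2+0+1+5+9+9+4+8+8+6+2+9+1+2+8+3+6+7+2 = 187

187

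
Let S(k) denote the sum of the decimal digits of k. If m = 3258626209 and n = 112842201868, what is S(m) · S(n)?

1849

S(3258626209) = 3+2+5+8+6+2+6+2+0+9 = 43.
S(112842201868) = 1+1+2+8+4+2+2+0+1+8+6+8 = 43.
43 · 43 = 1849.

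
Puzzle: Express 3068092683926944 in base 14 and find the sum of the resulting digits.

89

3068092683926944 in base 14 is 3C18C69A386812.
Digit sum: 3+12+1+8+12+6+9+10+3+8+6+8+1+2 = 89.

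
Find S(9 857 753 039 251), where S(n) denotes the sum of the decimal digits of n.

64

9+8+5+7+7+5+3+0+3+9+2+5+1 = 64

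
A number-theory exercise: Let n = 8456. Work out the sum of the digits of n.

23

8+4+5+6 = 23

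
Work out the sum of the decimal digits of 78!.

78! = 11324281178206297831457521158732046228731749579488251990048962825668835325234200766245086213177344000000000000000000
Sum of its 116 digits: 423.

423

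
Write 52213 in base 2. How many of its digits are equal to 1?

11

52213 in base 2 is 1100101111110101.
The digit 1 appears 11 times.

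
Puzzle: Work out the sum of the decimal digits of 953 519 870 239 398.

81

9+5+3+5+1+9+8+7+0+2+3+9+3+9+8 = 81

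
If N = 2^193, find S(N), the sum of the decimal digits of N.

2^193 = 12554203470773361527671578846415332832204710888928069025792
Sum of its 59 digits: 254.

254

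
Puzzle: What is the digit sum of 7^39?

136

7^39 = 909543680129861140820205019889143
Sum of its 33 digits: 136.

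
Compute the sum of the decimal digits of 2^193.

2^193 = 12554203470773361527671578846415332832204710888928069025792
Sum of its 59 digits: 254.

254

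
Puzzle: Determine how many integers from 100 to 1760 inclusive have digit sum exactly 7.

56

The integers in [100, 1760] that have digit sum exactly 7: 106, 115, 124, 133, 142, 151, …, 1510, 1600.
56 qualify.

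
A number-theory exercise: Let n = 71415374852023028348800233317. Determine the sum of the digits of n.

104

7+1+4+1+5+3+7+4+8+5+2+0+2+3+0+2+8+3+4+8+8+0+0+2+3+3+3+1+7 = 104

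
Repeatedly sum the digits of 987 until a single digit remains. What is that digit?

6

9+8+7 = 24
2+4 = 6
(Equivalently, 987 mod 9 = 6.)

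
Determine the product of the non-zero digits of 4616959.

4×6×1×6×9×5×9 = 58320

58320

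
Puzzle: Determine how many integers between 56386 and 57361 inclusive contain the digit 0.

The integers in [56386, 57361] that contain the digit 0: 56390, 56400, 56401, 56402, 56403, 56404, …, 57350, 57360.
269 qualify.

269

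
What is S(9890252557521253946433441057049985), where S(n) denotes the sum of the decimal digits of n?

155

9+8+9+0+2+5+2+5+5+7+5+2+1+2+5+3+9+4+6+4+3+3+4+4+1+0+5+7+0+4+9+9+8+5 = 155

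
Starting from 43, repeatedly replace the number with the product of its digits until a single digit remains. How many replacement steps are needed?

43 → 12 → 2 (2 steps)

2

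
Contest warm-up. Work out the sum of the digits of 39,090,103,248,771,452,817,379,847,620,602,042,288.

3+9+0+9+0+1+0+3+2+4+8+7+7+1+4+5+2+8+1+7+3+7+9+8+4+7+6+2+0+6+0+2+0+4+2+2+8+8 = 159

159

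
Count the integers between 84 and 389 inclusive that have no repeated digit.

The integers in [84, 389] that have no repeated digit: 84, 85, 86, 87, 89, 90, …, 387, 389.
222 qualify.

222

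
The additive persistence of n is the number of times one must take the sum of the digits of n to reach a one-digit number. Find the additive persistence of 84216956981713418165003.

84216956981713418165003 → 98 → 17 → 8 (3 steps)

3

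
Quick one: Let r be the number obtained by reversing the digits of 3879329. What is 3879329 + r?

13119112

Reverse of 3879329 is 9239783.
3879329 + 9239783 = 13119112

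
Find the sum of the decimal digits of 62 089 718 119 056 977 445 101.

101

6+2+0+8+9+7+1+8+1+1+9+0+5+6+9+7+7+4+4+5+1+0+1 = 101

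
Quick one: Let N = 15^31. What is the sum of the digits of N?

171

15^31 = 2876265888493261300027370452880859375
Sum of its 37 digits: 171.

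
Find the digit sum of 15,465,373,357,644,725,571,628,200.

108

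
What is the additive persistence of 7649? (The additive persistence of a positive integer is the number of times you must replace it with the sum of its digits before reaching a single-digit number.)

2

7649 → 26 → 8 (2 steps)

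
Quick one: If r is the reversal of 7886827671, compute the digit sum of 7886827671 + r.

48

Reversal of 7886827671 is 1767286887; 7886827671 + 1767286887 = 9654114558.
Digit sum of 9654114558: 9+6+5+4+1+1+4+5+5+8 = 48.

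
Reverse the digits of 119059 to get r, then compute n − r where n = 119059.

-831852

Reverse of 119059 is 950911.
119059 − 950911 = -831852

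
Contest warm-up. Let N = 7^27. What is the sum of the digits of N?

7^27 = 65712362363534280139543
Sum of its 23 digits: 91.

91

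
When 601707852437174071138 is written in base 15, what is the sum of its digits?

601707852437174071138 in base 15 is 619165EC56A52731AD.
Digit sum: 6+1+9+1+6+5+14+12+5+6+10+5+2+7+3+1+10+13 = 116.

116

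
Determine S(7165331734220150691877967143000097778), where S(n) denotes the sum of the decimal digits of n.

7+1+6+5+3+3+1+7+3+4+2+2+0+1+5+0+6+9+1+8+7+7+9+6+7+1+4+3+0+0+0+0+9+7+7+7+8 = 156

156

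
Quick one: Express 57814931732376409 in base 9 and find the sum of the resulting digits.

65

57814931732376409 in base 9 is 341720614331316857.
Digit sum: 3+4+1+7+2+0+6+1+4+3+3+1+3+1+6+8+5+7 = 65.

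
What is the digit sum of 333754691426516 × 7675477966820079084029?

333754691426516 × 7675477966820079084029 = 2561726780367057907781894780642712964
Sum of its 37 digits: 181.

181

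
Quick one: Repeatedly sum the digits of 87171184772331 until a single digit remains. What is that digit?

8+7+1+7+1+1+8+4+7+7+2+3+3+1 = 60
6+0 = 6

6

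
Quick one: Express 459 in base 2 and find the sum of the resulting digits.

6

459 in base 2 is 111001011.
Digit sum: 1+1+1+0+0+1+0+1+1 = 6.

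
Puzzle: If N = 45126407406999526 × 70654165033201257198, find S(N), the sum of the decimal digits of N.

165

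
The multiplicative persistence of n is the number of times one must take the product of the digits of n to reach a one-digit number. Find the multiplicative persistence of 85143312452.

85143312452 → 115200 → 0 (2 steps)

2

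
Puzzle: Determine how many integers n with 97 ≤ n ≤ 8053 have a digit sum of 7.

The integers in [97, 8053] that have a digit sum of 7: 106, 115, 124, 133, 142, 151, …, 6100, 7000.
112 qualify.

112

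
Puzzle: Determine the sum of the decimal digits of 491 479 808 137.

4+9+1+4+7+9+8+0+8+1+3+7 = 61

61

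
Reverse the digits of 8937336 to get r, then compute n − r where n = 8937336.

Reverse of 8937336 is 6337398.
8937336 − 6337398 = 2599938

2599938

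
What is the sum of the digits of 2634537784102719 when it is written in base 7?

45

2634537784102719 in base 7 is 1421632034160021405.
Digit sum: 1+4+2+1+6+3+2+0+3+4+1+6+0+0+2+1+4+0+5 = 45.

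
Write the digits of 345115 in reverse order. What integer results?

Reversing 345115 gives 511543.

511543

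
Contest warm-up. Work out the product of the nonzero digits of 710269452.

7×1×2×6×9×4×5×2 = 30240

30240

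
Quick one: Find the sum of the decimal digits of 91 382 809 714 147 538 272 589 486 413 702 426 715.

173

9+1+3+8+2+8+0+9+7+1+4+1+4+7+5+3+8+2+7+2+5+8+9+4+8+6+4+1+3+7+0+2+4+2+6+7+1+5 = 173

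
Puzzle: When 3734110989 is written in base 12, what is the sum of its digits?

59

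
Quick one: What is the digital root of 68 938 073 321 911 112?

2

6+8+9+3+8+0+7+3+3+2+1+9+1+1+1+1+2 = 65
6+5 = 11
1+1 = 2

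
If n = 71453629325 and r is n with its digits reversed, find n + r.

Reverse of 71453629325 is 52392635417.
71453629325 + 52392635417 = 123846264742

123846264742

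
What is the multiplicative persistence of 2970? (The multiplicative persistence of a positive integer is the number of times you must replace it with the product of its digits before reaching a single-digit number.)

1

2970 → 0 (1 step)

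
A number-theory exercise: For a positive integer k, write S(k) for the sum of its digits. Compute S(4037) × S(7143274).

392

S(4037) = 4+0+3+7 = 14.
S(7143274) = 7+1+4+3+2+7+4 = 28.
14 · 28 = 392.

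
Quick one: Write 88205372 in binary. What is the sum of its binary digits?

12

88205372 in base 2 is 101010000011110100000111100.
Digit sum: 1+0+1+0+1+0+0+0+0+0+1+1+1+1+0+1+0+0+0+0+0+1+1+1+1+0+0 = 12.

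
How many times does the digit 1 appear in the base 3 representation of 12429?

3

12429 in base 3 is 122001100.
The digit 1 appears 3 times.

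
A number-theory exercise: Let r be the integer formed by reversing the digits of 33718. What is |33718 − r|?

48015

Reverse of 33718 is 81733.
|33718 − 81733| = 48015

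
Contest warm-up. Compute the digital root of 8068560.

6

8+0+6+8+5+6+0 = 33
3+3 = 6
(Equivalently, 8068560 mod 9 = 6.)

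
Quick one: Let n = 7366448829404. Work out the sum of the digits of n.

7+3+6+6+4+4+8+8+2+9+4+0+4 = 65

65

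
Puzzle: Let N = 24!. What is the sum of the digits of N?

81

24! = 620448401733239439360000
Sum of its 24 digits: 81.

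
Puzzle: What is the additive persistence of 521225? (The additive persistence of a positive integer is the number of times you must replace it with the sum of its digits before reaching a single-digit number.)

521225 → 17 → 8 (2 steps)

2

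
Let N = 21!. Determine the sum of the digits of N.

63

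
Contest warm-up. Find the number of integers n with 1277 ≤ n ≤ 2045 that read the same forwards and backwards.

8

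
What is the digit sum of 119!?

119! = 55745857612076058813234317117419771556272886109483581752463927935846946310374691578057284710599874844234646982443450754604453404911734348832487342619913750049708004343808000000000000000000000000000
Sum of its 197 digits: 774.

774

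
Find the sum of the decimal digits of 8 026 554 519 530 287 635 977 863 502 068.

8+0+2+6+5+5+4+5+1+9+5+3+0+2+8+7+6+3+5+9+7+7+8+6+3+5+0+2+0+6+8 = 145

145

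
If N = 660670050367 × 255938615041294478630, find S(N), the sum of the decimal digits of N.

660670050367 × 255938615041294478630 = 169090977690192246981361105157210
Sum of its 33 digits: 137.

137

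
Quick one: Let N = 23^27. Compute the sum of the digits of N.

179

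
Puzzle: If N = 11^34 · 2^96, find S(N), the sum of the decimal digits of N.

11^34 · 2^96 = 20240949396775315323187380778928255055266118560360438158040498176
Sum of its 65 digits: 286.

286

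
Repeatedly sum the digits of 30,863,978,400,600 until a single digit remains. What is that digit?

9

3+0+8+6+3+9+7+8+4+0+0+6+0+0 = 54
5+4 = 9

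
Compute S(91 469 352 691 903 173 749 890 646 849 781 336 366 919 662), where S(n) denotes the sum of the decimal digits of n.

9+1+4+6+9+3+5+2+6+9+1+9+0+3+1+7+3+7+4+9+8+9+0+6+4+6+8+4+9+7+8+1+3+3+6+3+6+6+9+1+9+6+6+2 = 228

228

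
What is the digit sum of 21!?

63

21! = 51090942171709440000
Sum of its 20 digits: 63.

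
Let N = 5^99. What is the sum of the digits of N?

5^99 = 1577721810442023610823457130565572459346412870218046009540557861328125
Sum of its 70 digits: 269.

269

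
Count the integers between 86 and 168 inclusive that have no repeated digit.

The integers in [86, 168] that have no repeated digit: 86, 87, 89, 90, 91, 92, …, 167, 168.
59 qualify.

59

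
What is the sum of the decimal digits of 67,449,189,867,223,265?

6+7+4+4+9+1+8+9+8+6+7+2+2+3+2+6+5 = 89

89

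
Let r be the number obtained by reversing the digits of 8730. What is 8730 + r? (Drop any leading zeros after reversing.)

9108

Reverse of 8730 is 378.
8730 + 378 = 9108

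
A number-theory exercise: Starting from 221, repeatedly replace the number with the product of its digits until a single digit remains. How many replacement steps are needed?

221 → 4 (1 step)

1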